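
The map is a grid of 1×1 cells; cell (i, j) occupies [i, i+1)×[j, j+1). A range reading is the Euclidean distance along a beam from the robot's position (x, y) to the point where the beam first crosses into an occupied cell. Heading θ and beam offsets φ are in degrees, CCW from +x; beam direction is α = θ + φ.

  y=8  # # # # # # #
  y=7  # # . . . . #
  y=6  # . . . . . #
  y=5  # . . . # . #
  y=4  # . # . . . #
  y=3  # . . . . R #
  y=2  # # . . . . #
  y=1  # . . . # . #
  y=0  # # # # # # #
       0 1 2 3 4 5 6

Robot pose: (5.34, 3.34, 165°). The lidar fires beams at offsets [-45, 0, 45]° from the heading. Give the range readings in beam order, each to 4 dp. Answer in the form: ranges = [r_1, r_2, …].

beam 1: φ=-45°, α=120°
  dir = (cos 120°, sin 120°) = (-0.5000, 0.8660); from cell (5,3)
  next x-line at t=0.6800, next y-line at t=0.7621; Δt_x=2.0000, Δt_y=1.1547
    x: enter (4,3) at t=0.6800
    y: enter (4,4) at t=0.7621
    y: enter (4,5) at t=1.9168 ← occupied
  → r_1 = 1.9168
beam 2: φ=0°, α=165°
  dir = (cos 165°, sin 165°) = (-0.9659, 0.2588); from cell (5,3)
  next x-line at t=0.3520, next y-line at t=2.5500; Δt_x=1.0353, Δt_y=3.8637
    x: enter (4,3) at t=0.3520
    x: enter (3,3) at t=1.3873
    x: enter (2,3) at t=2.4225
    y: enter (2,4) at t=2.5500 ← occupied
  → r_2 = 2.5500
beam 3: φ=45°, α=210°
  dir = (cos 210°, sin 210°) = (-0.8660, -0.5000); from cell (5,3)
  next x-line at t=0.3926, next y-line at t=0.6800; Δt_x=1.1547, Δt_y=2.0000
    x: enter (4,3) at t=0.3926
    y: enter (4,2) at t=0.6800
    x: enter (3,2) at t=1.5473
    y: enter (3,1) at t=2.6800
    x: enter (2,1) at t=2.7020
    x: enter (1,1) at t=3.8567
    y: enter (1,0) at t=4.6800 ← occupied
  → r_3 = 4.6800

ranges = [1.9168, 2.5500, 4.6800]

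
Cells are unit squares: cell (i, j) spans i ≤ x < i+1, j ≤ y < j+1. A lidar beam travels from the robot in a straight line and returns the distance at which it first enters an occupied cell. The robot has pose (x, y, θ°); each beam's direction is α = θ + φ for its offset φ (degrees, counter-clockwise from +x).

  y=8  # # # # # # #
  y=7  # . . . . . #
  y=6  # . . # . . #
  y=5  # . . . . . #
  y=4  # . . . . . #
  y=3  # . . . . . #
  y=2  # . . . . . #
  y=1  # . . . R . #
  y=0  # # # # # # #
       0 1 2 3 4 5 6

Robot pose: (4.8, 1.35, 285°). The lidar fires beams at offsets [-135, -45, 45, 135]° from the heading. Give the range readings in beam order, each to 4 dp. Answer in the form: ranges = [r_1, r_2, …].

ranges = [4.3879, 0.4041, 0.7000, 2.4000]

beam 1: φ=-135°, α=150°
  direction (-0.8660, 0.5000); cell (4,1); t to first gridline: x 0.9238, y 1.3000 (then +1.1547 / +2.0000)
    (3,1) via x @ 0.9238
    (3,2) via y @ 1.3000
    (2,2) via x @ 2.0785
    (1,2) via x @ 3.2332
    (1,3) via y @ 3.3000
    (0,3) via x @ 4.3879  # hit
  → r_1 = 4.3879
beam 2: φ=-45°, α=240°
  direction (-0.5000, -0.8660); cell (4,1); t to first gridline: x 1.6000, y 0.4041 (then +2.0000 / +1.1547)
    (4,0) via y @ 0.4041  # hit
  → r_2 = 0.4041
beam 3: φ=45°, α=330°
  direction (0.8660, -0.5000); cell (4,1); t to first gridline: x 0.2309, y 0.7000 (then +1.1547 / +2.0000)
    (5,1) via x @ 0.2309
    (5,0) via y @ 0.7000  # hit
  → r_3 = 0.7000
beam 4: φ=135°, α=60°
  direction (0.5000, 0.8660); cell (4,1); t to first gridline: x 0.4000, y 0.7506 (then +2.0000 / +1.1547)
    (5,1) via x @ 0.4000
    (5,2) via y @ 0.7506
    (5,3) via y @ 1.9053
    (6,3) via x @ 2.4000  # hit
  → r_4 = 2.4000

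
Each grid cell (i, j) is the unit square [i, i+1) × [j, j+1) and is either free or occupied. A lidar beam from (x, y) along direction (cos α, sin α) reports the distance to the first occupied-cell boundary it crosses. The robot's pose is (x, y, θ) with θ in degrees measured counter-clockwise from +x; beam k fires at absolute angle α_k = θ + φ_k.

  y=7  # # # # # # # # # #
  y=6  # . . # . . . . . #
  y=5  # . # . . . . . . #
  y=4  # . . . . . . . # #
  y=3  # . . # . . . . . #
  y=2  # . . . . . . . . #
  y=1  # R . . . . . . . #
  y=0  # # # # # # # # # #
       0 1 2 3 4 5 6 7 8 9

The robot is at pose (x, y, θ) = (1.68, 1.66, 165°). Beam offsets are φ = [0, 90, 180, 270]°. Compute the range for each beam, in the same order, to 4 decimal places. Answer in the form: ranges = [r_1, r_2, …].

beam 1: φ=0°, α=165°
  dir = (cos 165°, sin 165°) = (-0.9659, 0.2588); from cell (1,1)
  next x-line at t=0.7040, next y-line at t=1.3137; Δt_x=1.0353, Δt_y=3.8637
    x: enter (0,1) at t=0.7040 ← occupied
  → r_1 = 0.7040
beam 2: φ=90°, α=255°
  dir = (cos 255°, sin 255°) = (-0.2588, -0.9659); from cell (1,1)
  next x-line at t=2.6273, next y-line at t=0.6833; Δt_x=3.8637, Δt_y=1.0353
    y: enter (1,0) at t=0.6833 ← occupied
  → r_2 = 0.6833
beam 3: φ=180°, α=345°
  dir = (cos 345°, sin 345°) = (0.9659, -0.2588); from cell (1,1)
  next x-line at t=0.3313, next y-line at t=2.5500; Δt_x=1.0353, Δt_y=3.8637
    x: enter (2,1) at t=0.3313
    x: enter (3,1) at t=1.3666
    x: enter (4,1) at t=2.4018
    y: enter (4,0) at t=2.5500 ← occupied
  → r_3 = 2.5500
beam 4: φ=270°, α=75°
  dir = (cos 75°, sin 75°) = (0.2588, 0.9659); from cell (1,1)
  next x-line at t=1.2364, next y-line at t=0.3520; Δt_x=3.8637, Δt_y=1.0353
    y: enter (1,2) at t=0.3520
    x: enter (2,2) at t=1.2364
    y: enter (2,3) at t=1.3873
    y: enter (2,4) at t=2.4225
    y: enter (2,5) at t=3.4578 ← occupied
  → r_4 = 3.4578

ranges = [0.7040, 0.6833, 2.5500, 3.4578]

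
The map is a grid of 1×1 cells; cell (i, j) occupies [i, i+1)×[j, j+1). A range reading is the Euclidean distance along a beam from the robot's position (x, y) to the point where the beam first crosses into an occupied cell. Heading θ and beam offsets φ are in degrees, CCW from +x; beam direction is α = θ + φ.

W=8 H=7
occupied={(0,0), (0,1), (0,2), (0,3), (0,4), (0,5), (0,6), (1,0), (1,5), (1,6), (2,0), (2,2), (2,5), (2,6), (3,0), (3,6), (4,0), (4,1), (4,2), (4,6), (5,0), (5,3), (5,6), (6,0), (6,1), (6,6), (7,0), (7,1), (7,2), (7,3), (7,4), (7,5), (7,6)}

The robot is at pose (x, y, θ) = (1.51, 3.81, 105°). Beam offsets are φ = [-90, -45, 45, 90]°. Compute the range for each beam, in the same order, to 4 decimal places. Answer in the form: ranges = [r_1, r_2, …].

ranges = [5.6837, 1.3741, 0.5889, 0.5280]

beam 1: φ=-90°, α=15°
  cosα=0.9659 sinα=0.2588 | (1,3) | tMaxX 0.5073 tMaxY 0.7341 | tΔX 1.0353 tΔY 3.8637
    t=0.5073 [x] (2,3)
    t=0.7341 [y] (2,4)
    t=1.5426 [x] (3,4)
    t=2.5778 [x] (4,4)
    t=3.6131 [x] (5,4)
    t=4.5978 [y] (5,5)
    t=4.6484 [x] (6,5)
    t=5.6837 [x] (7,5) — stop
  → r_1 = 5.6837
beam 2: φ=-45°, α=60°
  cosα=0.5000 sinα=0.8660 | (1,3) | tMaxX 0.9800 tMaxY 0.2194 | tΔX 2.0000 tΔY 1.1547
    t=0.2194 [y] (1,4)
    t=0.9800 [x] (2,4)
    t=1.3741 [y] (2,5) — stop
  → r_2 = 1.3741
beam 3: φ=45°, α=150°
  cosα=-0.8660 sinα=0.5000 | (1,3) | tMaxX 0.5889 tMaxY 0.3800 | tΔX 1.1547 tΔY 2.0000
    t=0.3800 [y] (1,4)
    t=0.5889 [x] (0,4) — stop
  → r_3 = 0.5889
beam 4: φ=90°, α=195°
  cosα=-0.9659 sinα=-0.2588 | (1,3) | tMaxX 0.5280 tMaxY 3.1296 | tΔX 1.0353 tΔY 3.8637
    t=0.5280 [x] (0,3) — stop
  → r_4 = 0.5280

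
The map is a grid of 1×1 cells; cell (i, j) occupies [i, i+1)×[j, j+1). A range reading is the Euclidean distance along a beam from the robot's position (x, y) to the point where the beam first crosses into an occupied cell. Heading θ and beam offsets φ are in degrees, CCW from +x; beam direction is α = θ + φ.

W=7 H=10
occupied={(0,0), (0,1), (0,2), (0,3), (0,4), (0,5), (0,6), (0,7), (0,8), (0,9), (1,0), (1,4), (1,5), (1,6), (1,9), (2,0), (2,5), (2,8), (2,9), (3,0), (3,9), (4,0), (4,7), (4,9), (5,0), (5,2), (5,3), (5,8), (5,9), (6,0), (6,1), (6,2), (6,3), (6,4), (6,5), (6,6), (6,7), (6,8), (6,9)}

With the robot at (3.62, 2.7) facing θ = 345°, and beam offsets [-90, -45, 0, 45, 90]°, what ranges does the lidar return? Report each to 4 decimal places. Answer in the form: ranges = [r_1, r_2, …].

ranges = [1.7600, 1.9630, 1.4287, 1.5935, 4.4517]

beam 1: φ=-90°, α=255°
  cosα=-0.2588 sinα=-0.9659 | (3,2) | tMaxX 2.3955 tMaxY 0.7247 | tΔX 3.8637 tΔY 1.0353
    t=0.7247 [y] (3,1)
    t=1.7600 [y] (3,0) — stop
  → r_1 = 1.7600
beam 2: φ=-45°, α=300°
  cosα=0.5000 sinα=-0.8660 | (3,2) | tMaxX 0.7600 tMaxY 0.8083 | tΔX 2.0000 tΔY 1.1547
    t=0.7600 [x] (4,2)
    t=0.8083 [y] (4,1)
    t=1.9630 [y] (4,0) — stop
  → r_2 = 1.9630
beam 3: φ=0°, α=345°
  cosα=0.9659 sinα=-0.2588 | (3,2) | tMaxX 0.3934 tMaxY 2.7046 | tΔX 1.0353 tΔY 3.8637
    t=0.3934 [x] (4,2)
    t=1.4287 [x] (5,2) — stop
  → r_3 = 1.4287
beam 4: φ=45°, α=30°
  cosα=0.8660 sinα=0.5000 | (3,2) | tMaxX 0.4388 tMaxY 0.6000 | tΔX 1.1547 tΔY 2.0000
    t=0.4388 [x] (4,2)
    t=0.6000 [y] (4,3)
    t=1.5935 [x] (5,3) — stop
  → r_4 = 1.5935
beam 5: φ=90°, α=75°
  cosα=0.2588 sinα=0.9659 | (3,2) | tMaxX 1.4682 tMaxY 0.3106 | tΔX 3.8637 tΔY 1.0353
    t=0.3106 [y] (3,3)
    t=1.3459 [y] (3,4)
    t=1.4682 [x] (4,4)
    t=2.3811 [y] (4,5)
    t=3.4164 [y] (4,6)
    t=4.4517 [y] (4,7) — stop
  → r_5 = 4.4517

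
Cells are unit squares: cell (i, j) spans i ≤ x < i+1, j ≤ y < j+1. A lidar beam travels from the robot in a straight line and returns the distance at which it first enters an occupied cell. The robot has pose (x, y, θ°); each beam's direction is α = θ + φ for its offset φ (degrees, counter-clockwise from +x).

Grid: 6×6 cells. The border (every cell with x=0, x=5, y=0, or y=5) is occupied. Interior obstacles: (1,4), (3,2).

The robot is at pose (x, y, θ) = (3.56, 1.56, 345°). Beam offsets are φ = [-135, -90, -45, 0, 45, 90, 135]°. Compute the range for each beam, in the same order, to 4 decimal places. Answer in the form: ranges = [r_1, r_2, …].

beam 1: φ=-135°, α=210°
  cosα=-0.8660 sinα=-0.5000 | (3,1) | tMaxX 0.6466 tMaxY 1.1200 | tΔX 1.1547 tΔY 2.0000
    t=0.6466 [x] (2,1)
    t=1.1200 [y] (2,0) — stop
  → r_1 = 1.1200
beam 2: φ=-90°, α=255°
  cosα=-0.2588 sinα=-0.9659 | (3,1) | tMaxX 2.1637 tMaxY 0.5798 | tΔX 3.8637 tΔY 1.0353
    t=0.5798 [y] (3,0) — stop
  → r_2 = 0.5798
beam 3: φ=-45°, α=300°
  cosα=0.5000 sinα=-0.8660 | (3,1) | tMaxX 0.8800 tMaxY 0.6466 | tΔX 2.0000 tΔY 1.1547
    t=0.6466 [y] (3,0) — stop
  → r_3 = 0.6466
beam 4: φ=0°, α=345°
  cosα=0.9659 sinα=-0.2588 | (3,1) | tMaxX 0.4555 tMaxY 2.1637 | tΔX 1.0353 tΔY 3.8637
    t=0.4555 [x] (4,1)
    t=1.4908 [x] (5,1) — stop
  → r_4 = 1.4908
beam 5: φ=45°, α=30°
  cosα=0.8660 sinα=0.5000 | (3,1) | tMaxX 0.5081 tMaxY 0.8800 | tΔX 1.1547 tΔY 2.0000
    t=0.5081 [x] (4,1)
    t=0.8800 [y] (4,2)
    t=1.6628 [x] (5,2) — stop
  → r_5 = 1.6628
beam 6: φ=90°, α=75°
  cosα=0.2588 sinα=0.9659 | (3,1) | tMaxX 1.7000 tMaxY 0.4555 | tΔX 3.8637 tΔY 1.0353
    t=0.4555 [y] (3,2) — stop
  → r_6 = 0.4555
beam 7: φ=135°, α=120°
  cosα=-0.5000 sinα=0.8660 | (3,1) | tMaxX 1.1200 tMaxY 0.5081 | tΔX 2.0000 tΔY 1.1547
    t=0.5081 [y] (3,2) — stop
  → r_7 = 0.5081

ranges = [1.1200, 0.5798, 0.6466, 1.4908, 1.6628, 0.4555, 0.5081]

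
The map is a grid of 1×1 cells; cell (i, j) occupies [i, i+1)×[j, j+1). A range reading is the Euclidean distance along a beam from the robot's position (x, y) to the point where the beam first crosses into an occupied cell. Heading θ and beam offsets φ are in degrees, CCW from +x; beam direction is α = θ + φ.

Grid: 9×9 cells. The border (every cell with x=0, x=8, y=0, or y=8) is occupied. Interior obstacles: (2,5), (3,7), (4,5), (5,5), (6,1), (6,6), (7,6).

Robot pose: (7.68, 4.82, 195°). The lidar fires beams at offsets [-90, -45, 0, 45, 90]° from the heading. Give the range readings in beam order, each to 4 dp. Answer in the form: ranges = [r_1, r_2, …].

ranges = [1.2216, 1.9399, 6.9156, 3.2563, 1.2364]

beam 1: φ=-90°, α=105°
  cosα=-0.2588 sinα=0.9659 | (7,4) | tMaxX 2.6273 tMaxY 0.1863 | tΔX 3.8637 tΔY 1.0353
    t=0.1863 [y] (7,5)
    t=1.2216 [y] (7,6) — stop
  → r_1 = 1.2216
beam 2: φ=-45°, α=150°
  cosα=-0.8660 sinα=0.5000 | (7,4) | tMaxX 0.7852 tMaxY 0.3600 | tΔX 1.1547 tΔY 2.0000
    t=0.3600 [y] (7,5)
    t=0.7852 [x] (6,5)
    t=1.9399 [x] (5,5) — stop
  → r_2 = 1.9399
beam 3: φ=0°, α=195°
  cosα=-0.9659 sinα=-0.2588 | (7,4) | tMaxX 0.7040 tMaxY 3.1682 | tΔX 1.0353 tΔY 3.8637
    t=0.7040 [x] (6,4)
    t=1.7393 [x] (5,4)
    t=2.7745 [x] (4,4)
    t=3.1682 [y] (4,3)
    t=3.8098 [x] (3,3)
    t=4.8451 [x] (2,3)
    t=5.8804 [x] (1,3)
    t=6.9156 [x] (0,3) — stop
  → r_3 = 6.9156
beam 4: φ=45°, α=240°
  cosα=-0.5000 sinα=-0.8660 | (7,4) | tMaxX 1.3600 tMaxY 0.9469 | tΔX 2.0000 tΔY 1.1547
    t=0.9469 [y] (7,3)
    t=1.3600 [x] (6,3)
    t=2.1016 [y] (6,2)
    t=3.2563 [y] (6,1) — stop
  → r_4 = 3.2563
beam 5: φ=90°, α=285°
  cosα=0.2588 sinα=-0.9659 | (7,4) | tMaxX 1.2364 tMaxY 0.8489 | tΔX 3.8637 tΔY 1.0353
    t=0.8489 [y] (7,3)
    t=1.2364 [x] (8,3) — stop
  → r_5 = 1.2364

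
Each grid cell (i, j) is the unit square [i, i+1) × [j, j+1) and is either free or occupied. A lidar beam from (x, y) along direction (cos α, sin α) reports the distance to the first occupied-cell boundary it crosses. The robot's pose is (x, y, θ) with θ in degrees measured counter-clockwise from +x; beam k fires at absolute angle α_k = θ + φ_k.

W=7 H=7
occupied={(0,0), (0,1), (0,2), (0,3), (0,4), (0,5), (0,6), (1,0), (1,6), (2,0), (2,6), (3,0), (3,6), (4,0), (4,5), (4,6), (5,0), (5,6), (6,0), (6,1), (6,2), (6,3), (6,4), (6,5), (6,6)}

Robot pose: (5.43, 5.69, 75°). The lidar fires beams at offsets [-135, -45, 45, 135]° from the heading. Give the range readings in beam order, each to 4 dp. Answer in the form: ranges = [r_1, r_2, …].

ranges = [1.1400, 0.6200, 0.3580, 0.4965]

beam 1: φ=-135°, α=300°
  cosα=0.5000 sinα=-0.8660 | (5,5) | tMaxX 1.1400 tMaxY 0.7967 | tΔX 2.0000 tΔY 1.1547
    t=0.7967 [y] (5,4)
    t=1.1400 [x] (6,4) — stop
  → r_1 = 1.1400
beam 2: φ=-45°, α=30°
  cosα=0.8660 sinα=0.5000 | (5,5) | tMaxX 0.6582 tMaxY 0.6200 | tΔX 1.1547 tΔY 2.0000
    t=0.6200 [y] (5,6) — stop
  → r_2 = 0.6200
beam 3: φ=45°, α=120°
  cosα=-0.5000 sinα=0.8660 | (5,5) | tMaxX 0.8600 tMaxY 0.3580 | tΔX 2.0000 tΔY 1.1547
    t=0.3580 [y] (5,6) — stop
  → r_3 = 0.3580
beam 4: φ=135°, α=210°
  cosα=-0.8660 sinα=-0.5000 | (5,5) | tMaxX 0.4965 tMaxY 1.3800 | tΔX 1.1547 tΔY 2.0000
    t=0.4965 [x] (4,5) — stop
  → r_4 = 0.4965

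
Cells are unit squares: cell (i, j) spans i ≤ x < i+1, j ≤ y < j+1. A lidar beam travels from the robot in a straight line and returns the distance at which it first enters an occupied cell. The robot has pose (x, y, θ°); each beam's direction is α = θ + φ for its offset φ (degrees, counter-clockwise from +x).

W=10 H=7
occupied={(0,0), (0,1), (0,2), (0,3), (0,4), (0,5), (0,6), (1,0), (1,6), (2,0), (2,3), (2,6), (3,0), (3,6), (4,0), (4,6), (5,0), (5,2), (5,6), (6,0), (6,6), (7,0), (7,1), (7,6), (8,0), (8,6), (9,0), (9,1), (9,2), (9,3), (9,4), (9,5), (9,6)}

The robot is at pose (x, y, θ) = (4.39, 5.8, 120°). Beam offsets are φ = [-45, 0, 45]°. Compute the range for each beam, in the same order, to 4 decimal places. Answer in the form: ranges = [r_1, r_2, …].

beam 1: φ=-45°, α=75°
  cosα=0.2588 sinα=0.9659 | (4,5) | tMaxX 2.3569 tMaxY 0.2071 | tΔX 3.8637 tΔY 1.0353
    t=0.2071 [y] (4,6) — stop
  → r_1 = 0.2071
beam 2: φ=0°, α=120°
  cosα=-0.5000 sinα=0.8660 | (4,5) | tMaxX 0.7800 tMaxY 0.2309 | tΔX 2.0000 tΔY 1.1547
    t=0.2309 [y] (4,6) — stop
  → r_2 = 0.2309
beam 3: φ=45°, α=165°
  cosα=-0.9659 sinα=0.2588 | (4,5) | tMaxX 0.4038 tMaxY 0.7727 | tΔX 1.0353 tΔY 3.8637
    t=0.4038 [x] (3,5)
    t=0.7727 [y] (3,6) — stop
  → r_3 = 0.7727

ranges = [0.2071, 0.2309, 0.7727]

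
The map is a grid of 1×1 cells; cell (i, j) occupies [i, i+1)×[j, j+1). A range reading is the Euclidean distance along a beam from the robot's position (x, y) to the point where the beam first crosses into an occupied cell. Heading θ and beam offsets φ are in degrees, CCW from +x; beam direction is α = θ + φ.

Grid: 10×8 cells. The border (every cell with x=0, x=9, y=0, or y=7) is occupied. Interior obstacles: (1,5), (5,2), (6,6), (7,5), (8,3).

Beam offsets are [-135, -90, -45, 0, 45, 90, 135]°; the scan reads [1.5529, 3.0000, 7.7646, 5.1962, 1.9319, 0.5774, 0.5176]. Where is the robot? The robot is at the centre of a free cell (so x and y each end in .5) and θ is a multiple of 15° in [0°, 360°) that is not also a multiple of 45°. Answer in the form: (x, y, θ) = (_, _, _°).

(x, y, θ) = (1.5, 2.5, 60°)

Candidates: 43 free-cell centres × 16 headings = 688 poses. Raycast each; keep the one whose scan matches to 4 dp.
  (2.5, 1.5, 30°): beam 1 = 0.5176 ≠ 1.5529 ✗
  (7.5, 6.5, 120°): beam 2 = 1.0000 ≠ 3.0000 ✗
  (3.5, 2.5, 105°): beam 1 = 3.0000 ≠ 1.5529 ✗
  …
  (1.5, 2.5, 60°): r_1=1.5529, r_2=3.0000, r_3=7.7646, r_4=5.1962, r_5=1.9319, r_6=0.5774, r_7=0.5176 — all match ✓
No second candidate reproduces the full scan.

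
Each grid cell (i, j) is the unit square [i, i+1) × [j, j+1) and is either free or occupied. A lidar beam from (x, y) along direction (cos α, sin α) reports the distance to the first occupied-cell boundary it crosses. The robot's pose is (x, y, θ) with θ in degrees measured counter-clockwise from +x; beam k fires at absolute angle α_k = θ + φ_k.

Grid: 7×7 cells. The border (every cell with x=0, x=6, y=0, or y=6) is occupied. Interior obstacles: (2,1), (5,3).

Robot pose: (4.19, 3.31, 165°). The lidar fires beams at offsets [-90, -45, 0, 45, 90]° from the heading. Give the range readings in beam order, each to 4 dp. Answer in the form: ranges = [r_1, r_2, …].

beam 1: φ=-90°, α=75°
  direction (0.2588, 0.9659); cell (4,3); t to first gridline: x 3.1296, y 0.7143 (then +3.8637 / +1.0353)
    (4,4) via y @ 0.7143
    (4,5) via y @ 1.7496
    (4,6) via y @ 2.7849  # hit
  → r_1 = 2.7849
beam 2: φ=-45°, α=120°
  direction (-0.5000, 0.8660); cell (4,3); t to first gridline: x 0.3800, y 0.7967 (then +2.0000 / +1.1547)
    (3,3) via x @ 0.3800
    (3,4) via y @ 0.7967
    (3,5) via y @ 1.9514
    (2,5) via x @ 2.3800
    (2,6) via y @ 3.1061  # hit
  → r_2 = 3.1061
beam 3: φ=0°, α=165°
  direction (-0.9659, 0.2588); cell (4,3); t to first gridline: x 0.1967, y 2.6660 (then +1.0353 / +3.8637)
    (3,3) via x @ 0.1967
    (2,3) via x @ 1.2320
    (1,3) via x @ 2.2673
    (1,4) via y @ 2.6660
    (0,4) via x @ 3.3025  # hit
  → r_3 = 3.3025
beam 4: φ=45°, α=210°
  direction (-0.8660, -0.5000); cell (4,3); t to first gridline: x 0.2194, y 0.6200 (then +1.1547 / +2.0000)
    (3,3) via x @ 0.2194
    (3,2) via y @ 0.6200
    (2,2) via x @ 1.3741
    (1,2) via x @ 2.5288
    (1,1) via y @ 2.6200
    (0,1) via x @ 3.6835  # hit
  → r_4 = 3.6835
beam 5: φ=90°, α=255°
  direction (-0.2588, -0.9659); cell (4,3); t to first gridline: x 0.7341, y 0.3209 (then +3.8637 / +1.0353)
    (4,2) via y @ 0.3209
    (3,2) via x @ 0.7341
    (3,1) via y @ 1.3562
    (3,0) via y @ 2.3915  # hit
  → r_5 = 2.3915

ranges = [2.7849, 3.1061, 3.3025, 3.6835, 2.3915]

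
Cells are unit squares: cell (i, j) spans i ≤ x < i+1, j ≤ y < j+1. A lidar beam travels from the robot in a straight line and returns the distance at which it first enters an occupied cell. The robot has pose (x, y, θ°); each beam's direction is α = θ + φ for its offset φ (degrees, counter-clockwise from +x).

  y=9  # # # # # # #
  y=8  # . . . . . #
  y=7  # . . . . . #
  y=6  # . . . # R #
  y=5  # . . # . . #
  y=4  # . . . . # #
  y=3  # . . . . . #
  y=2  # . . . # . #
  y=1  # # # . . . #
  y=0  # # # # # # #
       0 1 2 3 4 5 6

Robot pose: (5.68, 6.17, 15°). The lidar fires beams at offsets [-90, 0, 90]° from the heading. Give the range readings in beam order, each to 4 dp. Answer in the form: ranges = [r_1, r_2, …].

beam 1: φ=-90°, α=285°
  cosα=0.2588 sinα=-0.9659 | (5,6) | tMaxX 1.2364 tMaxY 0.1760 | tΔX 3.8637 tΔY 1.0353
    t=0.1760 [y] (5,5)
    t=1.2113 [y] (5,4) — stop
  → r_1 = 1.2113
beam 2: φ=0°, α=15°
  cosα=0.9659 sinα=0.2588 | (5,6) | tMaxX 0.3313 tMaxY 3.2069 | tΔX 1.0353 tΔY 3.8637
    t=0.3313 [x] (6,6) — stop
  → r_2 = 0.3313
beam 3: φ=90°, α=105°
  cosα=-0.2588 sinα=0.9659 | (5,6) | tMaxX 2.6273 tMaxY 0.8593 | tΔX 3.8637 tΔY 1.0353
    t=0.8593 [y] (5,7)
    t=1.8946 [y] (5,8)
    t=2.6273 [x] (4,8)
    t=2.9298 [y] (4,9) — stop
  → r_3 = 2.9298

ranges = [1.2113, 0.3313, 2.9298]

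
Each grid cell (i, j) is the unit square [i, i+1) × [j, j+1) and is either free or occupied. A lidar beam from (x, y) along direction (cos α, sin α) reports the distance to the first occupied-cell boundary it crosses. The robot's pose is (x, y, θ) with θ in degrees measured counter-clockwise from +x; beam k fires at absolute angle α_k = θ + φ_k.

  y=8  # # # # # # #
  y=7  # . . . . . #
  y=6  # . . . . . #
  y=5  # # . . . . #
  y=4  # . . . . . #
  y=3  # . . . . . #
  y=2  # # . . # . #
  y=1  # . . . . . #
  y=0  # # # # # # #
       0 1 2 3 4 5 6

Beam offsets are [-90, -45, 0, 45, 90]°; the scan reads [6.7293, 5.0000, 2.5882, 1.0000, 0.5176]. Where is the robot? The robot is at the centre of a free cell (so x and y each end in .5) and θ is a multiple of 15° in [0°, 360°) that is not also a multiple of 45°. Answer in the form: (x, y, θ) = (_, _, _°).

(x, y, θ) = (3.5, 7.5, 345°)

Candidates: 32 free-cell centres × 16 headings = 512 poses. Raycast each; keep the one whose scan matches to 4 dp.
  (5.5, 2.5, 30°): beam 1 = 1.0000 ≠ 6.7293 ✗
  (2.5, 6.5, 210°): beam 1 = 1.7321 ≠ 6.7293 ✗
  (2.5, 2.5, 120°): beam 1 = 4.0415 ≠ 6.7293 ✗
  …
  (3.5, 7.5, 345°): r_1=6.7293, r_2=5.0000, r_3=2.5882, r_4=1.0000, r_5=0.5176 — all match ✓
No second candidate reproduces the full scan.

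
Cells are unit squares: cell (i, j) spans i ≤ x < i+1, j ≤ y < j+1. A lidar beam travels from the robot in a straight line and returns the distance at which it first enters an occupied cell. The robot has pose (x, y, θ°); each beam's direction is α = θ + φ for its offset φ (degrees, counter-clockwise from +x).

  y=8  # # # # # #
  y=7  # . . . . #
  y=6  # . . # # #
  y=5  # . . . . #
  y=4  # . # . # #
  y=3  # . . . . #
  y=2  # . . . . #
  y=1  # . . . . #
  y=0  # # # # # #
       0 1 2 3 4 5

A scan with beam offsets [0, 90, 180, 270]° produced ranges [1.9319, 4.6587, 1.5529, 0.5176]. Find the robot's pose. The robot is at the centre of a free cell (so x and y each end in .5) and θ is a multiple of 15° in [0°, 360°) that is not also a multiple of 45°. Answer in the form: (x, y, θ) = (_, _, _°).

(x, y, θ) = (2.5, 1.5, 345°)

Candidates: 24 free-cell centres × 16 headings = 384 poses. Raycast each; keep the one whose scan matches to 4 dp.
  (2.5, 1.5, 120°): beam 1 = 3.0000 ≠ 1.9319 ✗
  (3.5, 2.5, 210°): beam 1 = 2.8868 ≠ 1.9319 ✗
  (3.5, 5.5, 120°): beam 1 = 0.5774 ≠ 1.9319 ✗
  (1.5, 3.5, 165°): beam 1 = 0.5176 ≠ 1.9319 ✗
  …
  (2.5, 1.5, 345°): r_1=1.9319, r_2=4.6587, r_3=1.5529, r_4=0.5176 — all match ✓
Unique over the lattice → pose = (2.5, 1.5, 345°).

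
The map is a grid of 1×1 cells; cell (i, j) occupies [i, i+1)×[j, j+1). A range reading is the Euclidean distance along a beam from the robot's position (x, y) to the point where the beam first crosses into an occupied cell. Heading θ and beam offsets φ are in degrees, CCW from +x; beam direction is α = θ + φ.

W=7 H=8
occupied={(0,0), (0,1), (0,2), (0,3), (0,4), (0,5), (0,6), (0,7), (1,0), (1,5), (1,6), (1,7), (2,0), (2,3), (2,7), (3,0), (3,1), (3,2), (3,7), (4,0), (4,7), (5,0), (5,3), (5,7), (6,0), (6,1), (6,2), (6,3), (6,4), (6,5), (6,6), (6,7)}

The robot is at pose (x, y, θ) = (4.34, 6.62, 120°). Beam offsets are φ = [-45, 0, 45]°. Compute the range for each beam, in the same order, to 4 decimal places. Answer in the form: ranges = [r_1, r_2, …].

ranges = [0.3934, 0.4388, 1.4682]

beam 1: φ=-45°, α=75°
  dir = (cos 75°, sin 75°) = (0.2588, 0.9659); from cell (4,6)
  next x-line at t=2.5500, next y-line at t=0.3934; Δt_x=3.8637, Δt_y=1.0353
    y: enter (4,7) at t=0.3934 ← occupied
  → r_1 = 0.3934
beam 2: φ=0°, α=120°
  dir = (cos 120°, sin 120°) = (-0.5000, 0.8660); from cell (4,6)
  next x-line at t=0.6800, next y-line at t=0.4388; Δt_x=2.0000, Δt_y=1.1547
    y: enter (4,7) at t=0.4388 ← occupied
  → r_2 = 0.4388
beam 3: φ=45°, α=165°
  dir = (cos 165°, sin 165°) = (-0.9659, 0.2588); from cell (4,6)
  next x-line at t=0.3520, next y-line at t=1.4682; Δt_x=1.0353, Δt_y=3.8637
    x: enter (3,6) at t=0.3520
    x: enter (2,6) at t=1.3873
    y: enter (2,7) at t=1.4682 ← occupied
  → r_3 = 1.4682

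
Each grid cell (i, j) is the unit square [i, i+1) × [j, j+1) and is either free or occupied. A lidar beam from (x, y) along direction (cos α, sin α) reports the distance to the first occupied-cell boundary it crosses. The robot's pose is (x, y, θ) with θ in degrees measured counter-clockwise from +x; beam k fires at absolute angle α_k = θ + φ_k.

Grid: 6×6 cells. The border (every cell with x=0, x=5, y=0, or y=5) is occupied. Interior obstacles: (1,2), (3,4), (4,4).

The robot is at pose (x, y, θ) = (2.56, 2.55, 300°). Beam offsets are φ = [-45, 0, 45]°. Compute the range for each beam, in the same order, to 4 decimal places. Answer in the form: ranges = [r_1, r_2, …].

beam 1: φ=-45°, α=255°
  dir = (cos 255°, sin 255°) = (-0.2588, -0.9659); from cell (2,2)
  next x-line at t=2.1637, next y-line at t=0.5694; Δt_x=3.8637, Δt_y=1.0353
    y: enter (2,1) at t=0.5694
    y: enter (2,0) at t=1.6047 ← occupied
  → r_1 = 1.6047
beam 2: φ=0°, α=300°
  dir = (cos 300°, sin 300°) = (0.5000, -0.8660); from cell (2,2)
  next x-line at t=0.8800, next y-line at t=0.6351; Δt_x=2.0000, Δt_y=1.1547
    y: enter (2,1) at t=0.6351
    x: enter (3,1) at t=0.8800
    y: enter (3,0) at t=1.7898 ← occupied
  → r_2 = 1.7898
beam 3: φ=45°, α=345°
  dir = (cos 345°, sin 345°) = (0.9659, -0.2588); from cell (2,2)
  next x-line at t=0.4555, next y-line at t=2.1250; Δt_x=1.0353, Δt_y=3.8637
    x: enter (3,2) at t=0.4555
    x: enter (4,2) at t=1.4908
    y: enter (4,1) at t=2.1250
    x: enter (5,1) at t=2.5261 ← occupied
  → r_3 = 2.5261

ranges = [1.6047, 1.7898, 2.5261]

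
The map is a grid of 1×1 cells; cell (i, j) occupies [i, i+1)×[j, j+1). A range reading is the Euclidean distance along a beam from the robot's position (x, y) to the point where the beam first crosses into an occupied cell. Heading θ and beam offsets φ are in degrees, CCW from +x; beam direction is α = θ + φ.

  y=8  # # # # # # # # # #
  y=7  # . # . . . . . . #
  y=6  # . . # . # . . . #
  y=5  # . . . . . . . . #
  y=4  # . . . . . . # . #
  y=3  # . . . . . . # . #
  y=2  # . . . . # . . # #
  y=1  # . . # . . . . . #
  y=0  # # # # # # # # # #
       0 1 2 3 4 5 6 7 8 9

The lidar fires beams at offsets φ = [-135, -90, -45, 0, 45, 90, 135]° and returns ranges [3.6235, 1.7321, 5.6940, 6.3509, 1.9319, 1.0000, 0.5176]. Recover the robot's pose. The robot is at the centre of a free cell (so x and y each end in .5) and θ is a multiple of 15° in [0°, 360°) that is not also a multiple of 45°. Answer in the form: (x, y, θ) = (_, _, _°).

Candidates: 48 free-cell centres × 16 headings = 768 poses. Raycast each; keep the one whose scan matches to 4 dp.
  (6.5, 7.5, 285°): beam 1 = 1.0000 ≠ 3.6235 ✗
  (8.5, 7.5, 300°): beam 1 = 1.9319 ≠ 3.6235 ✗
  (5.5, 3.5, 210°): beam 1 = 4.6587 ≠ 3.6235 ✗
  (6.5, 5.5, 330°): beam 1 = 5.6940 ≠ 3.6235 ✗
  (4.5, 6.5, 345°): beam 1 = 0.5774 ≠ 3.6235 ✗
  …
  (6.5, 4.5, 210°): r_1=3.6235, r_2=1.7321, r_3=5.6940, r_4=6.3509, r_5=1.9319, r_6=1.0000, r_7=0.5176 — all match ✓
Only this pose fits every beam.

(x, y, θ) = (6.5, 4.5, 210°)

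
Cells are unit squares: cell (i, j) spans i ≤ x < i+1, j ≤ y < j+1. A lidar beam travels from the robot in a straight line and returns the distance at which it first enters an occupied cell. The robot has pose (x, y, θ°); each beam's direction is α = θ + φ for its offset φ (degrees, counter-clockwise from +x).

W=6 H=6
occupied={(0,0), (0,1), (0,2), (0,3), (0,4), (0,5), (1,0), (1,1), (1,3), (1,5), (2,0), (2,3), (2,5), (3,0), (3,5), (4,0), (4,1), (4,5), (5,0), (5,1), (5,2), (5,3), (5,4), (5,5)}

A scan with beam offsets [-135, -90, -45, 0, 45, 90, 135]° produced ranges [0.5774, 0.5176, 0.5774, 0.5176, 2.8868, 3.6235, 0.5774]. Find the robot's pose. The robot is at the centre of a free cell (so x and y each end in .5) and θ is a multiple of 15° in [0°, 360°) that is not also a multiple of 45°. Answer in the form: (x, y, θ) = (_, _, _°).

(x, y, θ) = (1.5, 2.5, 285°)

Candidates: 12 free-cell centres × 16 headings = 192 poses. Raycast each; keep the one whose scan matches to 4 dp.
  (3.5, 1.5, 330°): beam 1 = 1.5529 ≠ 0.5774 ✗
  (4.5, 2.5, 285°): beam 1 = 1.7321 ≠ 0.5774 ✗
  (3.5, 4.5, 300°): beam 1 = 1.9319 ≠ 0.5774 ✗
  (2.5, 4.5, 75°): beam 2 = 2.5882 ≠ 0.5176 ✗
  …
  (1.5, 2.5, 285°): r_1=0.5774, r_2=0.5176, r_3=0.5774, r_4=0.5176, r_5=2.8868, r_6=3.6235, r_7=0.5774 — all match ✓
Only this pose fits every beam.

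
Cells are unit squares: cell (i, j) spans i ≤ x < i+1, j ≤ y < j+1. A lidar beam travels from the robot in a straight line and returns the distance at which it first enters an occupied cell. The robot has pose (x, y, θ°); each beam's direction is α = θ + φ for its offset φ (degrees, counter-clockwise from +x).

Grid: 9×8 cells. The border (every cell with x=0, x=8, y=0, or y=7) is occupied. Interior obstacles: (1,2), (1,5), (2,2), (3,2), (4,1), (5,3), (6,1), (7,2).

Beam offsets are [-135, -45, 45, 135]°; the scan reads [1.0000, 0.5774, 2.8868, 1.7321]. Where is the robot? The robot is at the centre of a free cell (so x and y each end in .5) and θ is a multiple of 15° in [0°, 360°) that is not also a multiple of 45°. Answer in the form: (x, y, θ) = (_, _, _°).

(x, y, θ) = (7.5, 4.5, 75°)

Enumerate (i+0.5, j+0.5, θ) over the 34 free cells and 16 admissible headings. For each, cast all 4 beams and compare to the given ranges.
  (3.5, 3.5, 120°): beam 1 = 1.5529 ≠ 1.0000 ✗
  (5.5, 5.5, 15°): beam 1 = 3.0000 ≠ 1.0000 ✗
  (5.5, 6.5, 195°): beam 1 = 0.5774 ≠ 1.0000 ✗
  …
  (7.5, 4.5, 75°): r_1=1.0000, r_2=0.5774, r_3=2.8868, r_4=1.7321 — all match ✓
Only this pose fits every beam.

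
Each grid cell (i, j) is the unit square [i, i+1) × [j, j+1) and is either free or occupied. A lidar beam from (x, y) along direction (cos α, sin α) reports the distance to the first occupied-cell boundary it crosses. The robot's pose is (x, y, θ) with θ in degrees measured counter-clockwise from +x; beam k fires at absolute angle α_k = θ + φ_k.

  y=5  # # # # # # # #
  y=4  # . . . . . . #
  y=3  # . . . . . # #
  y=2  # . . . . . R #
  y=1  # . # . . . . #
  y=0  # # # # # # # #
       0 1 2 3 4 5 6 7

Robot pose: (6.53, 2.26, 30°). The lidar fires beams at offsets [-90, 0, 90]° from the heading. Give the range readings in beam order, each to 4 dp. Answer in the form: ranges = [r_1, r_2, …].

ranges = [0.9400, 0.5427, 0.8545]

beam 1: φ=-90°, α=300°
  dir = (cos 300°, sin 300°) = (0.5000, -0.8660); from cell (6,2)
  next x-line at t=0.9400, next y-line at t=0.3002; Δt_x=2.0000, Δt_y=1.1547
    y: enter (6,1) at t=0.3002
    x: enter (7,1) at t=0.9400 ← occupied
  → r_1 = 0.9400
beam 2: φ=0°, α=30°
  dir = (cos 30°, sin 30°) = (0.8660, 0.5000); from cell (6,2)
  next x-line at t=0.5427, next y-line at t=1.4800; Δt_x=1.1547, Δt_y=2.0000
    x: enter (7,2) at t=0.5427 ← occupied
  → r_2 = 0.5427
beam 3: φ=90°, α=120°
  dir = (cos 120°, sin 120°) = (-0.5000, 0.8660); from cell (6,2)
  next x-line at t=1.0600, next y-line at t=0.8545; Δt_x=2.0000, Δt_y=1.1547
    y: enter (6,3) at t=0.8545 ← occupied
  → r_3 = 0.8545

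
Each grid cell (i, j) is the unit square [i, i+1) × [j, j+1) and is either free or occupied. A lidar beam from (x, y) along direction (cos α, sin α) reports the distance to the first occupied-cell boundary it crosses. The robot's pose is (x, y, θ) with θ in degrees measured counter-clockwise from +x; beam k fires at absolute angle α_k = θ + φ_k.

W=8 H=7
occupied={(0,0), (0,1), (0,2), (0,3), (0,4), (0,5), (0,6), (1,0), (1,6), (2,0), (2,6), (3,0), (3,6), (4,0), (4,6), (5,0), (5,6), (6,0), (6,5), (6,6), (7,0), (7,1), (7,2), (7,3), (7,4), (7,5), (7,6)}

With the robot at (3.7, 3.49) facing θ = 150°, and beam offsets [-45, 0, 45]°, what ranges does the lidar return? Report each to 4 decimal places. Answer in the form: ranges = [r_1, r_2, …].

ranges = [2.5985, 3.1177, 2.7952]

beam 1: φ=-45°, α=105°
  dir = (cos 105°, sin 105°) = (-0.2588, 0.9659); from cell (3,3)
  next x-line at t=2.7046, next y-line at t=0.5280; Δt_x=3.8637, Δt_y=1.0353
    y: enter (3,4) at t=0.5280
    y: enter (3,5) at t=1.5633
    y: enter (3,6) at t=2.5985 ← occupied
  → r_1 = 2.5985
beam 2: φ=0°, α=150°
  dir = (cos 150°, sin 150°) = (-0.8660, 0.5000); from cell (3,3)
  next x-line at t=0.8083, next y-line at t=1.0200; Δt_x=1.1547, Δt_y=2.0000
    x: enter (2,3) at t=0.8083
    y: enter (2,4) at t=1.0200
    x: enter (1,4) at t=1.9630
    y: enter (1,5) at t=3.0200
    x: enter (0,5) at t=3.1177 ← occupied
  → r_2 = 3.1177
beam 3: φ=45°, α=195°
  dir = (cos 195°, sin 195°) = (-0.9659, -0.2588); from cell (3,3)
  next x-line at t=0.7247, next y-line at t=1.8932; Δt_x=1.0353, Δt_y=3.8637
    x: enter (2,3) at t=0.7247
    x: enter (1,3) at t=1.7600
    y: enter (1,2) at t=1.8932
    x: enter (0,2) at t=2.7952 ← occupied
  → r_3 = 2.7952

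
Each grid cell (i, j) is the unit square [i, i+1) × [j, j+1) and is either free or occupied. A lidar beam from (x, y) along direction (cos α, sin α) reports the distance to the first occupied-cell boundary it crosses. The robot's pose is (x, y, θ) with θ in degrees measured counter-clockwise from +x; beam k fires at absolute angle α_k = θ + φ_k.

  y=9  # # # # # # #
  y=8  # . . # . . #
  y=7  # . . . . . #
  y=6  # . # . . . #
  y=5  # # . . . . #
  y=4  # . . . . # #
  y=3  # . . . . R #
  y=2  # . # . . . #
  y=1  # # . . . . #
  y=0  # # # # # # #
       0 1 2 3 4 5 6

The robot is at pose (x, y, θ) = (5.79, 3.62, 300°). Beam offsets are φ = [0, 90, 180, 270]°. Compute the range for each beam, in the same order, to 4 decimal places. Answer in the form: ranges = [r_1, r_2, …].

beam 1: φ=0°, α=300°
  d=(0.5000,-0.8660)  start (5,3)  tX=0.4200 tY=0.7159  stride 1/|dx|=2.0000 1/|dy|=1.1547
    cross x-line → (6,3), t=0.4200 (wall)
  → r_1 = 0.4200
beam 2: φ=90°, α=30°
  d=(0.8660,0.5000)  start (5,3)  tX=0.2425 tY=0.7600  stride 1/|dx|=1.1547 1/|dy|=2.0000
    cross x-line → (6,3), t=0.2425 (wall)
  → r_2 = 0.2425
beam 3: φ=180°, α=120°
  d=(-0.5000,0.8660)  start (5,3)  tX=1.5800 tY=0.4388  stride 1/|dx|=2.0000 1/|dy|=1.1547
    cross y-line → (5,4), t=0.4388 (wall)
  → r_3 = 0.4388
beam 4: φ=270°, α=210°
  d=(-0.8660,-0.5000)  start (5,3)  tX=0.9122 tY=1.2400  stride 1/|dx|=1.1547 1/|dy|=2.0000
    cross x-line → (4,3), t=0.9122
    cross y-line → (4,2), t=1.2400
    cross x-line → (3,2), t=2.0669
    cross x-line → (2,2), t=3.2216 (wall)
  → r_4 = 3.2216

ranges = [0.4200, 0.2425, 0.4388, 3.2216]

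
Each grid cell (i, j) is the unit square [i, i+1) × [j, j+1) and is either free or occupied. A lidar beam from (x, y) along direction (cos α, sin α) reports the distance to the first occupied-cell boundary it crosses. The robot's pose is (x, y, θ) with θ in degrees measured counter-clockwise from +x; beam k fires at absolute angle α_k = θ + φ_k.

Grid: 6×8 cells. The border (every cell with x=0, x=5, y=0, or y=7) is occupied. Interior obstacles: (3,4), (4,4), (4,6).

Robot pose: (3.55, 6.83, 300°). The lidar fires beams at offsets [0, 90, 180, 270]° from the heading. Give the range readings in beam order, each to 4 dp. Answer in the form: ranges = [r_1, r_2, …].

ranges = [0.9000, 0.3400, 0.1963, 2.9445]

beam 1: φ=0°, α=300°
  d=(0.5000,-0.8660)  start (3,6)  tX=0.9000 tY=0.9584  stride 1/|dx|=2.0000 1/|dy|=1.1547
    cross x-line → (4,6), t=0.9000 (wall)
  → r_1 = 0.9000
beam 2: φ=90°, α=30°
  d=(0.8660,0.5000)  start (3,6)  tX=0.5196 tY=0.3400  stride 1/|dx|=1.1547 1/|dy|=2.0000
    cross y-line → (3,7), t=0.3400 (wall)
  → r_2 = 0.3400
beam 3: φ=180°, α=120°
  d=(-0.5000,0.8660)  start (3,6)  tX=1.1000 tY=0.1963  stride 1/|dx|=2.0000 1/|dy|=1.1547
    cross y-line → (3,7), t=0.1963 (wall)
  → r_3 = 0.1963
beam 4: φ=270°, α=210°
  d=(-0.8660,-0.5000)  start (3,6)  tX=0.6351 tY=1.6600  stride 1/|dx|=1.1547 1/|dy|=2.0000
    cross x-line → (2,6), t=0.6351
    cross y-line → (2,5), t=1.6600
    cross x-line → (1,5), t=1.7898
    cross x-line → (0,5), t=2.9445 (wall)
  → r_4 = 2.9445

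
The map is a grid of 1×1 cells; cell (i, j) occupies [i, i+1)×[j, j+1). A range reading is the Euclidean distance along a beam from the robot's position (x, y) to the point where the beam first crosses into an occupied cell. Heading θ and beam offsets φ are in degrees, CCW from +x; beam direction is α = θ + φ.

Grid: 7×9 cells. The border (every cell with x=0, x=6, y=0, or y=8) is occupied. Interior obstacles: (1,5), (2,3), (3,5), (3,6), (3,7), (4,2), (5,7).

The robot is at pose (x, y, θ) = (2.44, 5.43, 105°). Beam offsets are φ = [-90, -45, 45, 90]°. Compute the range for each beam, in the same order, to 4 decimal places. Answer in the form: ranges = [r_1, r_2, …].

ranges = [0.5798, 1.1200, 0.5081, 0.4555]

beam 1: φ=-90°, α=15°
  d=(0.9659,0.2588)  start (2,5)  tX=0.5798 tY=2.2023  stride 1/|dx|=1.0353 1/|dy|=3.8637
    cross x-line → (3,5), t=0.5798 (wall)
  → r_1 = 0.5798
beam 2: φ=-45°, α=60°
  d=(0.5000,0.8660)  start (2,5)  tX=1.1200 tY=0.6582  stride 1/|dx|=2.0000 1/|dy|=1.1547
    cross y-line → (2,6), t=0.6582
    cross x-line → (3,6), t=1.1200 (wall)
  → r_2 = 1.1200
beam 3: φ=45°, α=150°
  d=(-0.8660,0.5000)  start (2,5)  tX=0.5081 tY=1.1400  stride 1/|dx|=1.1547 1/|dy|=2.0000
    cross x-line → (1,5), t=0.5081 (wall)
  → r_3 = 0.5081
beam 4: φ=90°, α=195°
  d=(-0.9659,-0.2588)  start (2,5)  tX=0.4555 tY=1.6614  stride 1/|dx|=1.0353 1/|dy|=3.8637
    cross x-line → (1,5), t=0.4555 (wall)
  → r_4 = 0.4555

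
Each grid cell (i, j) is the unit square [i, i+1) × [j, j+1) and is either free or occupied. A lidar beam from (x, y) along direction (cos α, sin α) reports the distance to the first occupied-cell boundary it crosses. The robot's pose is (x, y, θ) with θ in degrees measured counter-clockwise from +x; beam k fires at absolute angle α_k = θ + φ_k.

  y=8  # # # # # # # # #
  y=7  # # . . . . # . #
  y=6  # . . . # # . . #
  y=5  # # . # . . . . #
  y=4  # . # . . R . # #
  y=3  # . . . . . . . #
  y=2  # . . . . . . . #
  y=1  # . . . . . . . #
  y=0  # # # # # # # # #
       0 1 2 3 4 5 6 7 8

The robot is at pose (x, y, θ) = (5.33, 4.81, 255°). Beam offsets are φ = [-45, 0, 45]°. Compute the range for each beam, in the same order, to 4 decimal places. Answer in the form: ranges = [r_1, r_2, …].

beam 1: φ=-45°, α=210°
  cosα=-0.8660 sinα=-0.5000 | (5,4) | tMaxX 0.3811 tMaxY 1.6200 | tΔX 1.1547 tΔY 2.0000
    t=0.3811 [x] (4,4)
    t=1.5358 [x] (3,4)
    t=1.6200 [y] (3,3)
    t=2.6905 [x] (2,3)
    t=3.6200 [y] (2,2)
    t=3.8452 [x] (1,2)
    t=4.9999 [x] (0,2) — stop
  → r_1 = 4.9999
beam 2: φ=0°, α=255°
  cosα=-0.2588 sinα=-0.9659 | (5,4) | tMaxX 1.2750 tMaxY 0.8386 | tΔX 3.8637 tΔY 1.0353
    t=0.8386 [y] (5,3)
    t=1.2750 [x] (4,3)
    t=1.8738 [y] (4,2)
    t=2.9091 [y] (4,1)
    t=3.9444 [y] (4,0) — stop
  → r_2 = 3.9444
beam 3: φ=45°, α=300°
  cosα=0.5000 sinα=-0.8660 | (5,4) | tMaxX 1.3400 tMaxY 0.9353 | tΔX 2.0000 tΔY 1.1547
    t=0.9353 [y] (5,3)
    t=1.3400 [x] (6,3)
    t=2.0900 [y] (6,2)
    t=3.2447 [y] (6,1)
    t=3.3400 [x] (7,1)
    t=4.3994 [y] (7,0) — stop
  → r_3 = 4.3994

ranges = [4.9999, 3.9444, 4.3994]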